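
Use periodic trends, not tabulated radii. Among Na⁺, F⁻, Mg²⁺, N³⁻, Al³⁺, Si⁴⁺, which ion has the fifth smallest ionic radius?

F⁻

These species are isoelectronic with 10 electrons. The only difference is the number of protons: Si⁴⁺ (Z=14), Al³⁺ (Z=13), Mg²⁺ (Z=12), Na⁺ (Z=11), F⁻ (Z=9), N³⁻ (Z=7). The strongest nuclear pull (Si⁴⁺) gives the smallest ion.
Ordering: Si⁴⁺ < Al³⁺ < Mg²⁺ < Na⁺ < F⁻ < N³⁻. The fifth smallest is F⁻.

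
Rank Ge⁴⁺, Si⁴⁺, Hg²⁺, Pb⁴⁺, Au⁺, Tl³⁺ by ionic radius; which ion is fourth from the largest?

Pb⁴⁺

First list Z and electron count for each: Si⁴⁺ has 10 e⁻ (Z=14), Ge⁴⁺ has 28 e⁻ (Z=32), Pb⁴⁺ has 78 e⁻ (Z=82), Tl³⁺ has 78 e⁻ (Z=81), Hg²⁺ has 78 e⁻ (Z=80), Au⁺ has 78 e⁻ (Z=79). Si⁴⁺ < Ge⁴⁺ (same group, 1 shell fewer); Ge⁴⁺ < Pb⁴⁺ (same group, period 4 vs 6); Pb⁴⁺ < Tl³⁺ (isoelectronic, higher Z=82 is smaller); Tl³⁺ < Hg²⁺ (isoelectronic, higher Z=81 is smaller); Hg²⁺ < Au⁺ (both 78 e⁻, Z=80>79).
Ordering: Si⁴⁺ < Ge⁴⁺ < Pb⁴⁺ < Tl³⁺ < Hg²⁺ < Au⁺. The fourth largest is Pb⁴⁺.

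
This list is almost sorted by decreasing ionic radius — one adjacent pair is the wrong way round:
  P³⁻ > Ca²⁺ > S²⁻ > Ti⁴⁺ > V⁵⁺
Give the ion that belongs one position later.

The pair Ca²⁺, S²⁻ is the wrong way round — they are isoelectronic (18 e⁻) and Ca has more protons than S (20 vs 16), making Ca²⁺ smaller. All other adjacent pairs agree with periodic trends, so Ca²⁺ is the misplaced ion.

Ca²⁺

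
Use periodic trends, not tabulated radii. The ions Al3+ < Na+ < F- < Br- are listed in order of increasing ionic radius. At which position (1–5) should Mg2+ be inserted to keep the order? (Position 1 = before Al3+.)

2

Tabulating Z and e⁻: Al3+ (Z=13, 10 e⁻), Mg2+ (Z=12, 10 e⁻), Na+ (Z=11, 10 e⁻), F- (Z=9, 10 e⁻), Br- (Z=35, 36 e⁻). Al3+ < Mg2+ (isoelectronic, higher Z=13 is smaller); Mg2+ < Na+ (isoelectronic, higher Z=12 is smaller); Na+ < F- (both 10 e⁻, Z=11>9); F- < Br- (same group, period 2 vs 4).
The complete sequence is Al3+ < Mg2+ < Na+ < F- < Br-. Mg2+ sits at position 2.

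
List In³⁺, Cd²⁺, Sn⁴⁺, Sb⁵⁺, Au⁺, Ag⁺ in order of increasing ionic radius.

Electron counts and nuclear charges: Sb⁵⁺ has 46 e⁻ (Z=51), Sn⁴⁺ has 46 e⁻ (Z=50), In³⁺ has 46 e⁻ (Z=49), Cd²⁺ has 46 e⁻ (Z=48), Ag⁺ has 46 e⁻ (Z=47), Au⁺ has 78 e⁻ (Z=79). Sb⁵⁺ < Sn⁴⁺ (isoelectronic, higher Z=51 is smaller); Sn⁴⁺ < In³⁺ (both 46 e⁻, Z=50>49); In³⁺ < Cd²⁺ (isoelectronic, higher Z=49 is smaller); Cd²⁺ < Ag⁺ (isoelectronic, higher Z=48 is smaller); Ag⁺ < Au⁺ (same group, period 5 vs 6).

Sb⁵⁺ < Sn⁴⁺ < In³⁺ < Cd²⁺ < Ag⁺ < Au⁺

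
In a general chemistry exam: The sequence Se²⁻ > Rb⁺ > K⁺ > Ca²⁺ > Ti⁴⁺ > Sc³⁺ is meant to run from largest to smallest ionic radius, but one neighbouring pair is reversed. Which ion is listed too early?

Compare adjacent ions: Ti⁴⁺ and Sc³⁺ share 18 electrons; the higher nuclear charge on Ti (Z=22) contracts it more, so Ti⁴⁺ < Sc³⁺ — yet in this decreasing list Ti⁴⁺ sits before Sc³⁺. Nothing else is reversed, so Ti⁴⁺ should move one place to the right.

Ti⁴⁺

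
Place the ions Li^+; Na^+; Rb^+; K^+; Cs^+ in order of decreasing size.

Same group, same charge. Going down the group adds an extra shell of electrons, so the ion gets larger: Li^+ is highest in the group and smallest.

Cs^+ > Rb^+ > K^+ > Na^+ > Li^+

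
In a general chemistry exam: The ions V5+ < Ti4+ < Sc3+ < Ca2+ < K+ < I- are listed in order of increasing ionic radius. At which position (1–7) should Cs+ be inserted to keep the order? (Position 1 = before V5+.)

6

Tabulating Z and e⁻: V5+: 18 e⁻, Z=23, Ti4+: 18 e⁻, Z=22, Sc3+: 18 e⁻, Z=21, Ca2+: 18 e⁻, Z=20, K+: 18 e⁻, Z=19, Cs+: 54 e⁻, Z=55, I-: 54 e⁻, Z=53. V5+ < Ti4+ (both 18 e⁻, Z=23>22); Ti4+ < Sc3+ (both 18 e⁻, Z=22>21); Sc3+ < Ca2+ (both 18 e⁻, Z=21>20); Ca2+ < K+ (both 18 e⁻, Z=20>19); K+ < Cs+ (same group, 2 shells fewer); Cs+ < I- (isoelectronic, higher Z=55 is smaller).
With Cs+ included the full order is V5+ < Ti4+ < Sc3+ < Ca2+ < K+ < Cs+ < I-, so it takes position 6.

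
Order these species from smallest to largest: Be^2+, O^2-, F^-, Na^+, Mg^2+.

Be^2+ < Mg^2+ < Na^+ < F^- < O^2-

Be^2+: 2 e⁻, Z=4, Mg^2+: 10 e⁻, Z=12, Na^+: 10 e⁻, Z=11, F^-: 10 e⁻, Z=9, O^2-: 10 e⁻, Z=8. Be^2+ < Mg^2+ (same group, 1 shell fewer); Mg^2+ < Na^+ (isoelectronic, higher Z=12 is smaller); Na^+ < F^- (both 10 e⁻, Z=11>9); F^- < O^2- (both 10 e⁻, Z=9>8).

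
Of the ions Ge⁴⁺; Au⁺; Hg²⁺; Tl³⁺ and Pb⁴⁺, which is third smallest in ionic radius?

First list Z and electron count for each: Ge⁴⁺ (Z=32, 28 e⁻), Pb⁴⁺ (Z=82, 78 e⁻), Tl³⁺ (Z=81, 78 e⁻), Hg²⁺ (Z=80, 78 e⁻), Au⁺ (Z=79, 78 e⁻). Ge⁴⁺ < Pb⁴⁺ (same group, period 4 vs 6); Pb⁴⁺ < Tl³⁺ (isoelectronic, higher Z=82 is smaller); Tl³⁺ < Hg²⁺ (both 78 e⁻, Z=81>80); Hg²⁺ < Au⁺ (both 78 e⁻, Z=80>79).
So the order is Ge⁴⁺ < Pb⁴⁺ < Tl³⁺ < Hg²⁺ < Au⁺; the 3rd-smallest ion is Tl³⁺.

Tl³⁺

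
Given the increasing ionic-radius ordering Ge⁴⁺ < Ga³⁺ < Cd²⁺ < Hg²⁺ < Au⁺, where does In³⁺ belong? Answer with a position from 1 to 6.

Tabulating Z and e⁻: Ge⁴⁺ (Z=32, 28 e⁻), Ga³⁺ (Z=31, 28 e⁻), In³⁺ (Z=49, 46 e⁻), Cd²⁺ (Z=48, 46 e⁻), Hg²⁺ (Z=80, 78 e⁻), Au⁺ (Z=79, 78 e⁻). Ge⁴⁺ < Ga³⁺ (isoelectronic, higher Z=32 is smaller); Ga³⁺ < In³⁺ (same group, 1 shell fewer); In³⁺ < Cd²⁺ (both 46 e⁻, Z=49>48); Cd²⁺ < Hg²⁺ (same group, period 5 vs 6); Hg²⁺ < Au⁺ (both 78 e⁻, Z=80>79).
Merged order: Ge⁴⁺ < Ga³⁺ < In³⁺ < Cd²⁺ < Hg²⁺ < Au⁺ — In³⁺ is number 3.

3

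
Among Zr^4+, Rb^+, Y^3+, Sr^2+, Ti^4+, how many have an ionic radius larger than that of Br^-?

Electron counts and nuclear charges: Ti^4+ (Z=22, 18 e⁻), Zr^4+ (Z=40, 36 e⁻), Y^3+ (Z=39, 36 e⁻), Sr^2+ (Z=38, 36 e⁻), Rb^+ (Z=37, 36 e⁻), Br^- (Z=35, 36 e⁻). Ti^4+ < Zr^4+ (same group, period 4 vs 5); Zr^4+ < Y^3+ (isoelectronic, higher Z=40 is smaller); Y^3+ < Sr^2+ (both 36 e⁻, Z=39>38); Sr^2+ < Rb^+ (isoelectronic, higher Z=38 is smaller); Rb^+ < Br^- (isoelectronic, higher Z=37 is smaller).
Relative to Br^-, the ions that are larger are none. That's 0.

0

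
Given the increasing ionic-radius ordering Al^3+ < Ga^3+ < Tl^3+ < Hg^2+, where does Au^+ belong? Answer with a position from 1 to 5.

Electron counts and nuclear charges: Al^3+ has 10 e⁻ (Z=13), Ga^3+ has 28 e⁻ (Z=31), Tl^3+ has 78 e⁻ (Z=81), Hg^2+ has 78 e⁻ (Z=80), Au^+ has 78 e⁻ (Z=79). Al^3+ < Ga^3+ (same group, period 3 vs 4); Ga^3+ < Tl^3+ (same group, period 4 vs 6); Tl^3+ < Hg^2+ (both 78 e⁻, Z=81>80); Hg^2+ < Au^+ (both 78 e⁻, Z=80>79).
Merged order: Al^3+ < Ga^3+ < Tl^3+ < Hg^2+ < Au^+ — Au^+ is number 5.

5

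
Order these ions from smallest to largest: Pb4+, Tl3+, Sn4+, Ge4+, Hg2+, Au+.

Ge4+: 28 e⁻, Z=32, Sn4+: 46 e⁻, Z=50, Pb4+: 78 e⁻, Z=82, Tl3+: 78 e⁻, Z=81, Hg2+: 78 e⁻, Z=80, Au+: 78 e⁻, Z=79. Ge4+ < Sn4+ (same group, period 4 vs 5); Sn4+ < Pb4+ (same group, period 5 vs 6); Pb4+ < Tl3+ (isoelectronic, higher Z=82 is smaller); Tl3+ < Hg2+ (isoelectronic, higher Z=81 is smaller); Hg2+ < Au+ (isoelectronic, higher Z=80 is smaller).

Ge4+ < Sn4+ < Pb4+ < Tl3+ < Hg2+ < Au+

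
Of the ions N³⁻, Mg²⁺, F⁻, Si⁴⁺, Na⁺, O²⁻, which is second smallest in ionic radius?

Each ion has 10 electrons. The ranking follows nuclear charge in reverse — greater Z gives a smaller radius. Si⁴⁺ (Z=14), Mg²⁺ (Z=12), Na⁺ (Z=11), F⁻ (Z=9), O²⁻ (Z=8), N³⁻ (Z=7).
So the order is Si⁴⁺ < Mg²⁺ < Na⁺ < F⁻ < O²⁻ < N³⁻; the 2nd-smallest ion is Mg²⁺.

Mg²⁺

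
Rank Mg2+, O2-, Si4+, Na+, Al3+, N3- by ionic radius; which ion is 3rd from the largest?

These species are isoelectronic with 10 electrons. The only difference is the number of protons: Si4+ (Z=14), Al3+ (Z=13), Mg2+ (Z=12), Na+ (Z=11), O2- (Z=8), N3- (Z=7). The strongest nuclear pull (Si4+) gives the smallest ion.
That gives Si4+ < Al3+ < Mg2+ < Na+ < O2- < N3-. From the largest end, number 3 is Na+.

Na+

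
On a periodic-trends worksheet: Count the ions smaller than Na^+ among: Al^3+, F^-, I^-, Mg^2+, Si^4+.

3

Tabulating Z and e⁻: Si^4+: 10 e⁻, Z=14, Al^3+: 10 e⁻, Z=13, Mg^2+: 10 e⁻, Z=12, Na^+: 10 e⁻, Z=11, F^-: 10 e⁻, Z=9, I^-: 54 e⁻, Z=53. Si^4+ < Al^3+ (both 10 e⁻, Z=14>13); Al^3+ < Mg^2+ (both 10 e⁻, Z=13>12); Mg^2+ < Na^+ (isoelectronic, higher Z=12 is smaller); Na^+ < F^- (isoelectronic, higher Z=11 is smaller); F^- < I^- (same group, 3 shells fewer).
Relative to Na^+, the ions that are smaller are Si^4+, Al^3+, Mg^2+. That's 3.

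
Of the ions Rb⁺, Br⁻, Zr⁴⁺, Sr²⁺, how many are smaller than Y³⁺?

1

Each ion has 36 electrons. The ranking follows nuclear charge in reverse — greater Z gives a smaller radius. Zr⁴⁺ (Z=40), Y³⁺ (Z=39), Sr²⁺ (Z=38), Rb⁺ (Z=37), Br⁻ (Z=35).
Placing each against Y³⁺: smaller — Zr⁴⁺; larger — Sr²⁺, Rb⁺, Br⁻. Count: 1.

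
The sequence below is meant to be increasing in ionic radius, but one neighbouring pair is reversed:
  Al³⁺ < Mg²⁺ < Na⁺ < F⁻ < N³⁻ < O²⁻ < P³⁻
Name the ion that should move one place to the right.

Check each adjacent pair. N³⁻ and O²⁻ are reversed: both have 10 electrons but Z(O)=8 > Z(N)=7, so O²⁻ should be the smaller of the two. No other neighbouring pair contradicts the periodic trends, so N³⁻ is the ion listed too early.

N³⁻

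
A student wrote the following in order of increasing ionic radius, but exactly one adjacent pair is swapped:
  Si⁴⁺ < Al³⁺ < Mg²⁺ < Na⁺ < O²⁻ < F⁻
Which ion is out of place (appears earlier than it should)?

O²⁻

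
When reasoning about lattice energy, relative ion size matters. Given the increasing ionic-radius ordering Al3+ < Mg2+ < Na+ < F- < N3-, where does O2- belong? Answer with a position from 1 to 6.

5

All of these have 10 electrons (isoelectronic). With the same electron cloud, the ion with the most protons pulls it in tightest. Nuclear charges: Al3+ (Z=13), Mg2+ (Z=12), Na+ (Z=11), F- (Z=9), O2- (Z=8), N3- (Z=7). Highest Z is smallest.
The complete sequence is Al3+ < Mg2+ < Na+ < F- < O2- < N3-. O2- sits at position 5.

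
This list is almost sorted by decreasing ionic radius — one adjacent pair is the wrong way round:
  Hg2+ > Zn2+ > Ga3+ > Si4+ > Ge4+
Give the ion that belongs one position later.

Si4+

The pair Si4+, Ge4+ is the wrong way round — both in group 14 with the same charge; Si4+ (period 3) has the smaller radius. All other adjacent pairs agree with periodic trends, so Si4+ is the misplaced ion.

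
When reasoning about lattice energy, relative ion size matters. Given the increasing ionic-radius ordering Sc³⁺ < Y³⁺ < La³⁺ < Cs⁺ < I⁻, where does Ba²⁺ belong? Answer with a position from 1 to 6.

Work out protons and electrons: Sc³⁺ has 18 e⁻ (Z=21), Y³⁺ has 36 e⁻ (Z=39), La³⁺ has 54 e⁻ (Z=57), Ba²⁺ has 54 e⁻ (Z=56), Cs⁺ has 54 e⁻ (Z=55), I⁻ has 54 e⁻ (Z=53). Sc³⁺ < Y³⁺ (same group, period 4 vs 5); Y³⁺ < La³⁺ (same group, period 5 vs 6); La³⁺ < Ba²⁺ (both 54 e⁻, Z=57>56); Ba²⁺ < Cs⁺ (both 54 e⁻, Z=56>55); Cs⁺ < I⁻ (both 54 e⁻, Z=55>53).
Merged order: Sc³⁺ < Y³⁺ < La³⁺ < Ba²⁺ < Cs⁺ < I⁻ — Ba²⁺ is number 4.

4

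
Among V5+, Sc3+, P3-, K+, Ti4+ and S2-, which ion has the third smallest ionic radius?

Sc3+

These species are isoelectronic with 18 electrons. The only difference is the number of protons: V5+ (Z=23), Ti4+ (Z=22), Sc3+ (Z=21), K+ (Z=19), S2- (Z=16), P3- (Z=15). The strongest nuclear pull (V5+) gives the smallest ion.
Ordering: V5+ < Ti4+ < Sc3+ < K+ < S2- < P3-. The third smallest is Sc3+.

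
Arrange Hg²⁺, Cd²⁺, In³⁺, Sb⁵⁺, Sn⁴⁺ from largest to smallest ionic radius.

Hg²⁺ > Cd²⁺ > In³⁺ > Sn⁴⁺ > Sb⁵⁺

Work out protons and electrons: Sb⁵⁺ has 46 e⁻ (Z=51), Sn⁴⁺ has 46 e⁻ (Z=50), In³⁺ has 46 e⁻ (Z=49), Cd²⁺ has 46 e⁻ (Z=48), Hg²⁺ has 78 e⁻ (Z=80). Sb⁵⁺ < Sn⁴⁺ (isoelectronic, higher Z=51 is smaller); Sn⁴⁺ < In³⁺ (both 46 e⁻, Z=50>49); In³⁺ < Cd²⁺ (both 46 e⁻, Z=49>48); Cd²⁺ < Hg²⁺ (same group, 1 shell fewer).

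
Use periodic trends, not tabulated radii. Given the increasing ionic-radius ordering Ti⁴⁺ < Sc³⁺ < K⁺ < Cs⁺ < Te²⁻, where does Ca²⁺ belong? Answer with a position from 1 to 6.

Tabulating Z and e⁻: Ti⁴⁺ has 18 e⁻ (Z=22), Sc³⁺ has 18 e⁻ (Z=21), Ca²⁺ has 18 e⁻ (Z=20), K⁺ has 18 e⁻ (Z=19), Cs⁺ has 54 e⁻ (Z=55), Te²⁻ has 54 e⁻ (Z=52). Ti⁴⁺ < Sc³⁺ (isoelectronic, higher Z=22 is smaller); Sc³⁺ < Ca²⁺ (both 18 e⁻, Z=21>20); Ca²⁺ < K⁺ (both 18 e⁻, Z=20>19); K⁺ < Cs⁺ (same group, 2 shells fewer); Cs⁺ < Te²⁻ (isoelectronic, higher Z=55 is smaller).
With Ca²⁺ included the full order is Ti⁴⁺ < Sc³⁺ < Ca²⁺ < K⁺ < Cs⁺ < Te²⁻, so it takes position 3.

3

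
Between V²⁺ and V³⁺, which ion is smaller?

V³⁺

For a single element, ionic radius drops as positive charge rises — V³⁺ < V²⁺.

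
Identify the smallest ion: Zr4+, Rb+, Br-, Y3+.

Zr4+

Each ion has 36 electrons. The ranking follows nuclear charge in reverse — greater Z gives a smaller radius. Zr4+ (Z=40), Y3+ (Z=39), Rb+ (Z=37), Br- (Z=35).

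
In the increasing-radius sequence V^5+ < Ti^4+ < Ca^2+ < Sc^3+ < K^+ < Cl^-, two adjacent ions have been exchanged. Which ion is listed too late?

Sc^3+

Compare adjacent ions: both have 18 electrons but Z(Sc)=21 > Z(Ca)=20, so Sc^3+ should be the smaller of the two — yet in this increasing list Ca^2+ sits before Sc^3+. Nothing else is reversed, so Sc^3+ should move one place to the left.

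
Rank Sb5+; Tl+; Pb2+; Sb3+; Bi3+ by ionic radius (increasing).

Sb5+ < Sb3+ < Bi3+ < Pb2+ < Tl+

Tabulating Z and e⁻: Sb5+ (Z=51, 46 e⁻), Sb3+ (Z=51, 48 e⁻), Bi3+ (Z=83, 80 e⁻), Pb2+ (Z=82, 80 e⁻), Tl+ (Z=81, 80 e⁻). Sb5+ < Sb3+ (same element, +5 vs +3); Sb3+ < Bi3+ (same group, 1 shell fewer); Bi3+ < Pb2+ (isoelectronic, higher Z=83 is smaller); Pb2+ < Tl+ (both 80 e⁻, Z=82>81).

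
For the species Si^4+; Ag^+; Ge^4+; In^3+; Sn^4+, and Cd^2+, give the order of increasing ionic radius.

First list Z and electron count for each: Si^4+ has 10 e⁻ (Z=14), Ge^4+ has 28 e⁻ (Z=32), Sn^4+ has 46 e⁻ (Z=50), In^3+ has 46 e⁻ (Z=49), Cd^2+ has 46 e⁻ (Z=48), Ag^+ has 46 e⁻ (Z=47). Si^4+ < Ge^4+ (same group, 1 shell fewer); Ge^4+ < Sn^4+ (same group, 1 shell fewer); Sn^4+ < In^3+ (both 46 e⁻, Z=50>49); In^3+ < Cd^2+ (isoelectronic, higher Z=49 is smaller); Cd^2+ < Ag^+ (both 46 e⁻, Z=48>47).

Si^4+ < Ge^4+ < Sn^4+ < In^3+ < Cd^2+ < Ag^+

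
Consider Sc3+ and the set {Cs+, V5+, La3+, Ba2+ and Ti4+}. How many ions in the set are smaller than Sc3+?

2

First list Z and electron count for each: V5+ has 18 e⁻ (Z=23), Ti4+ has 18 e⁻ (Z=22), Sc3+ has 18 e⁻ (Z=21), La3+ has 54 e⁻ (Z=57), Ba2+ has 54 e⁻ (Z=56), Cs+ has 54 e⁻ (Z=55). V5+ < Ti4+ (isoelectronic, higher Z=23 is smaller); Ti4+ < Sc3+ (isoelectronic, higher Z=22 is smaller); Sc3+ < La3+ (same group, 2 shells fewer); La3+ < Ba2+ (isoelectronic, higher Z=57 is smaller); Ba2+ < Cs+ (both 54 e⁻, Z=56>55).
Placing each against Sc3+: smaller — V5+, Ti4+; larger — La3+, Ba2+, Cs+. So 2 are smaller.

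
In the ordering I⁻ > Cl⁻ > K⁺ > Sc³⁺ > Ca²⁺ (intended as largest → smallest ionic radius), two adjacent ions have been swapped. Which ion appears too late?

The pair Sc³⁺, Ca²⁺ is the wrong way round — Sc³⁺ and Ca²⁺ share 18 electrons; the higher nuclear charge on Sc (Z=21) contracts it more, so Sc³⁺ < Ca²⁺. All other adjacent pairs agree with periodic trends, so Ca²⁺ is the misplaced ion.

Ca²⁺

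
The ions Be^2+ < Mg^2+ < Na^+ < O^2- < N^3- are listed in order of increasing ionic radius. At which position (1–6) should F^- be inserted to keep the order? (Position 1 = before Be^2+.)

4

Be^2+: 2 e⁻, Z=4, Mg^2+: 10 e⁻, Z=12, Na^+: 10 e⁻, Z=11, F^-: 10 e⁻, Z=9, O^2-: 10 e⁻, Z=8, N^3-: 10 e⁻, Z=7. Be^2+ < Mg^2+ (same group, 1 shell fewer); Mg^2+ < Na^+ (isoelectronic, higher Z=12 is smaller); Na^+ < F^- (isoelectronic, higher Z=11 is smaller); F^- < O^2- (isoelectronic, higher Z=9 is smaller); O^2- < N^3- (isoelectronic, higher Z=8 is smaller).
Merged order: Be^2+ < Mg^2+ < Na^+ < F^- < O^2- < N^3- — F^- is number 4.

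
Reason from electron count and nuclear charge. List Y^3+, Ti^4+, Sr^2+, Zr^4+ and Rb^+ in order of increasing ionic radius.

Ti^4+ < Zr^4+ < Y^3+ < Sr^2+ < Rb^+

First list Z and electron count for each: Ti^4+ has 18 e⁻ (Z=22), Zr^4+ has 36 e⁻ (Z=40), Y^3+ has 36 e⁻ (Z=39), Sr^2+ has 36 e⁻ (Z=38), Rb^+ has 36 e⁻ (Z=37). Ti^4+ < Zr^4+ (same group, 1 shell fewer); Zr^4+ < Y^3+ (isoelectronic, higher Z=40 is smaller); Y^3+ < Sr^2+ (both 36 e⁻, Z=39>38); Sr^2+ < Rb^+ (both 36 e⁻, Z=38>37).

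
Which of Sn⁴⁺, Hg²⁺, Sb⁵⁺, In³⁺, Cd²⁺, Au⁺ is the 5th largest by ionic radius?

Sn⁴⁺

Tabulating Z and e⁻: Sb⁵⁺: 46 e⁻, Z=51, Sn⁴⁺: 46 e⁻, Z=50, In³⁺: 46 e⁻, Z=49, Cd²⁺: 46 e⁻, Z=48, Hg²⁺: 78 e⁻, Z=80, Au⁺: 78 e⁻, Z=79. Sb⁵⁺ < Sn⁴⁺ (both 46 e⁻, Z=51>50); Sn⁴⁺ < In³⁺ (both 46 e⁻, Z=50>49); In³⁺ < Cd²⁺ (both 46 e⁻, Z=49>48); Cd²⁺ < Hg²⁺ (same group, period 5 vs 6); Hg²⁺ < Au⁺ (isoelectronic, higher Z=80 is smaller).
Ordering: Sb⁵⁺ < Sn⁴⁺ < In³⁺ < Cd²⁺ < Hg²⁺ < Au⁺. The 5th largest is Sn⁴⁺.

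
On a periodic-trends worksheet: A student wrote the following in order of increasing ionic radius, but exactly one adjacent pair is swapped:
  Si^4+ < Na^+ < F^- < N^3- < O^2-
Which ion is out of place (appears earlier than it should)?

N^3-

Check each adjacent pair. N^3- and O^2- are reversed: O^2- and N^3- share 10 electrons; the higher nuclear charge on O (Z=8) contracts it more, so O^2- < N^3-. No other neighbouring pair contradicts the periodic trends, so N^3- is the ion listed too early.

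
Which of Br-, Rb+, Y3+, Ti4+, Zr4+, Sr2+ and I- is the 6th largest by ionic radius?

Zr4+

Electron counts and nuclear charges: Ti4+ (Z=22, 18 e⁻), Zr4+ (Z=40, 36 e⁻), Y3+ (Z=39, 36 e⁻), Sr2+ (Z=38, 36 e⁻), Rb+ (Z=37, 36 e⁻), Br- (Z=35, 36 e⁻), I- (Z=53, 54 e⁻). Ti4+ < Zr4+ (same group, 1 shell fewer); Zr4+ < Y3+ (both 36 e⁻, Z=40>39); Y3+ < Sr2+ (isoelectronic, higher Z=39 is smaller); Sr2+ < Rb+ (both 36 e⁻, Z=38>37); Rb+ < Br- (isoelectronic, higher Z=37 is smaller); Br- < I- (same group, period 4 vs 5).
Ordering: Ti4+ < Zr4+ < Y3+ < Sr2+ < Rb+ < Br- < I-. The 6th largest is Zr4+.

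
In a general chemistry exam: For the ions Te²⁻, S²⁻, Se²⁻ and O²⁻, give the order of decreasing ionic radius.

Te²⁻ > Se²⁻ > S²⁻ > O²⁻

All are in the same group with charge -2. Radius grows down the group as n (the outermost shell) increases.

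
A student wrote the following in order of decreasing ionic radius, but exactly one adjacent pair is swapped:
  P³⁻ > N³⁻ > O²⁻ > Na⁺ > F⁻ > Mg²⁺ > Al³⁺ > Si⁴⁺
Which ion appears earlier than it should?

Check each adjacent pair. Na⁺ and F⁻ are reversed: Na⁺ and F⁻ share 10 electrons; the higher nuclear charge on Na (Z=11) contracts it more, so Na⁺ < F⁻. No other neighbouring pair contradicts the periodic trends, so Na⁺ is the ion listed too early.

Na⁺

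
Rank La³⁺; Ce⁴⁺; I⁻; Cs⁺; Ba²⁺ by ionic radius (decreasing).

I⁻ > Cs⁺ > Ba²⁺ > La³⁺ > Ce⁴⁺

These species are isoelectronic with 54 electrons. The only difference is the number of protons: Ce⁴⁺ (Z=58), La³⁺ (Z=57), Ba²⁺ (Z=56), Cs⁺ (Z=55), I⁻ (Z=53). The strongest nuclear pull (Ce⁴⁺) gives the smallest ion.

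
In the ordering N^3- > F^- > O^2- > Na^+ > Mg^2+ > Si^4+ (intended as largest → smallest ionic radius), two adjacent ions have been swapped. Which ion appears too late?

O^2-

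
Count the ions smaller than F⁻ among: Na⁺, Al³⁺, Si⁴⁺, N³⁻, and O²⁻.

3

Each ion has 10 electrons. The ranking follows nuclear charge in reverse — greater Z gives a smaller radius. Si⁴⁺ (Z=14), Al³⁺ (Z=13), Na⁺ (Z=11), F⁻ (Z=9), O²⁻ (Z=8), N³⁻ (Z=7).
Overall: Si⁴⁺ < Al³⁺ < Na⁺ < F⁻ < O²⁻ < N³⁻. F⁻ has 3 below it and 2 above. So 3 are smaller.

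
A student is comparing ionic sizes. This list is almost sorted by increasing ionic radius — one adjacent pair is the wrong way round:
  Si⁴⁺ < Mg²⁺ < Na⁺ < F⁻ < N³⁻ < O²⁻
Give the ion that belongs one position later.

N³⁻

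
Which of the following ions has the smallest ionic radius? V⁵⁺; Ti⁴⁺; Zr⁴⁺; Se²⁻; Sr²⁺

Tabulating Z and e⁻: V⁵⁺ (Z=23, 18 e⁻), Ti⁴⁺ (Z=22, 18 e⁻), Zr⁴⁺ (Z=40, 36 e⁻), Sr²⁺ (Z=38, 36 e⁻), Se²⁻ (Z=34, 36 e⁻). V⁵⁺ < Ti⁴⁺ (both 18 e⁻, Z=23>22); Ti⁴⁺ < Zr⁴⁺ (same group, period 4 vs 5); Zr⁴⁺ < Sr²⁺ (both 36 e⁻, Z=40>38); Sr²⁺ < Se²⁻ (isoelectronic, higher Z=38 is smaller).

V⁵⁺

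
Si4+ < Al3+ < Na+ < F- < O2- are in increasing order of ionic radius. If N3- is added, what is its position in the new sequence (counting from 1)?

6

These species are isoelectronic with 10 electrons. The only difference is the number of protons: Si4+ (Z=14), Al3+ (Z=13), Na+ (Z=11), F- (Z=9), O2- (Z=8), N3- (Z=7). The strongest nuclear pull (Si4+) gives the smallest ion.
Putting N3- in gives Si4+ < Al3+ < Na+ < F- < O2- < N3-; it lands at slot 6.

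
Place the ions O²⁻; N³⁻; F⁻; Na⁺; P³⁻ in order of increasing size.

Work out protons and electrons: Na⁺ has 10 e⁻ (Z=11), F⁻ has 10 e⁻ (Z=9), O²⁻ has 10 e⁻ (Z=8), N³⁻ has 10 e⁻ (Z=7), P³⁻ has 18 e⁻ (Z=15). Na⁺ < F⁻ (both 10 e⁻, Z=11>9); F⁻ < O²⁻ (both 10 e⁻, Z=9>8); O²⁻ < N³⁻ (both 10 e⁻, Z=8>7); N³⁻ < P³⁻ (same group, period 2 vs 3).

Na⁺ < F⁻ < O²⁻ < N³⁻ < P³⁻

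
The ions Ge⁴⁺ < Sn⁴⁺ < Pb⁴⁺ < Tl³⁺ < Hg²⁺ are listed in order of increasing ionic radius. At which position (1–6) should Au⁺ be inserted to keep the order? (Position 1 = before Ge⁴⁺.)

6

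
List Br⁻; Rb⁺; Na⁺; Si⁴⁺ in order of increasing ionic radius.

Si⁴⁺ < Na⁺ < Rb⁺ < Br⁻

Si⁴⁺ (Z=14, 10 e⁻), Na⁺ (Z=11, 10 e⁻), Rb⁺ (Z=37, 36 e⁻), Br⁻ (Z=35, 36 e⁻). Si⁴⁺ < Na⁺ (isoelectronic, higher Z=14 is smaller); Na⁺ < Rb⁺ (same group, period 3 vs 5); Rb⁺ < Br⁻ (both 36 e⁻, Z=37>35).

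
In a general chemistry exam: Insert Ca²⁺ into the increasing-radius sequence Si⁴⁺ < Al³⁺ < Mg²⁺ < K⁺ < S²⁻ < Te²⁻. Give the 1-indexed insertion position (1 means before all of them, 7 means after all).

4

First list Z and electron count for each: Si⁴⁺: 10 e⁻, Z=14, Al³⁺: 10 e⁻, Z=13, Mg²⁺: 10 e⁻, Z=12, Ca²⁺: 18 e⁻, Z=20, K⁺: 18 e⁻, Z=19, S²⁻: 18 e⁻, Z=16, Te²⁻: 54 e⁻, Z=52. Si⁴⁺ < Al³⁺ (both 10 e⁻, Z=14>13); Al³⁺ < Mg²⁺ (both 10 e⁻, Z=13>12); Mg²⁺ < Ca²⁺ (same group, 1 shell fewer); Ca²⁺ < K⁺ (both 18 e⁻, Z=20>19); K⁺ < S²⁻ (isoelectronic, higher Z=19 is smaller); S²⁻ < Te²⁻ (same group, 2 shells fewer).
Putting Ca²⁺ in gives Si⁴⁺ < Al³⁺ < Mg²⁺ < Ca²⁺ < K⁺ < S²⁻ < Te²⁻; it lands at slot 4.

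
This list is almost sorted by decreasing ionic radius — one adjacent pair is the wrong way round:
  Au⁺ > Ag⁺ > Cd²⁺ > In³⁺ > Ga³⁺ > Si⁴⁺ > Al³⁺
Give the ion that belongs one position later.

Compare adjacent ions: both have 10 electrons but Z(Si)=14 > Z(Al)=13, so Si⁴⁺ should be the smaller of the two — yet in this decreasing list Si⁴⁺ sits before Al³⁺. Nothing else is reversed, so Si⁴⁺ should move one place to the right.

Si⁴⁺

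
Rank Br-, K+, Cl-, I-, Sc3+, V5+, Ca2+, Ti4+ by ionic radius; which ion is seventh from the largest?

First list Z and electron count for each: V5+: 18 e⁻, Z=23, Ti4+: 18 e⁻, Z=22, Sc3+: 18 e⁻, Z=21, Ca2+: 18 e⁻, Z=20, K+: 18 e⁻, Z=19, Cl-: 18 e⁻, Z=17, Br-: 36 e⁻, Z=35, I-: 54 e⁻, Z=53. V5+ < Ti4+ (both 18 e⁻, Z=23>22); Ti4+ < Sc3+ (isoelectronic, higher Z=22 is smaller); Sc3+ < Ca2+ (both 18 e⁻, Z=21>20); Ca2+ < K+ (both 18 e⁻, Z=20>19); K+ < Cl- (isoelectronic, higher Z=19 is smaller); Cl- < Br- (same group, 1 shell fewer); Br- < I- (same group, 1 shell fewer).
Full ascending order: V5+ < Ti4+ < Sc3+ < Ca2+ < K+ < Cl- < Br- < I-. Counting from the largest, position 7 is Ti4+.

Ti4+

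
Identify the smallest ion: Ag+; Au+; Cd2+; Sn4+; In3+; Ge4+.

Tabulating Z and e⁻: Ge4+: 28 e⁻, Z=32, Sn4+: 46 e⁻, Z=50, In3+: 46 e⁻, Z=49, Cd2+: 46 e⁻, Z=48, Ag+: 46 e⁻, Z=47, Au+: 78 e⁻, Z=79. Ge4+ < Sn4+ (same group, 1 shell fewer); Sn4+ < In3+ (isoelectronic, higher Z=50 is smaller); In3+ < Cd2+ (isoelectronic, higher Z=49 is smaller); Cd2+ < Ag+ (both 46 e⁻, Z=48>47); Ag+ < Au+ (same group, 1 shell fewer).

Ge4+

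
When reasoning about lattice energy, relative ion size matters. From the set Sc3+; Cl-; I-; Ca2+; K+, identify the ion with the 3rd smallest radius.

Electron counts and nuclear charges: Sc3+: 18 e⁻, Z=21, Ca2+: 18 e⁻, Z=20, K+: 18 e⁻, Z=19, Cl-: 18 e⁻, Z=17, I-: 54 e⁻, Z=53. Sc3+ < Ca2+ (both 18 e⁻, Z=21>20); Ca2+ < K+ (both 18 e⁻, Z=20>19); K+ < Cl- (isoelectronic, higher Z=19 is smaller); Cl- < I- (same group, period 3 vs 5).
Ordering: Sc3+ < Ca2+ < K+ < Cl- < I-. The 3rd smallest is K+.

K+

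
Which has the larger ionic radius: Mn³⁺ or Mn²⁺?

For a single element, ionic radius drops as positive charge rises — Mn³⁺ < Mn²⁺.

Mn²⁺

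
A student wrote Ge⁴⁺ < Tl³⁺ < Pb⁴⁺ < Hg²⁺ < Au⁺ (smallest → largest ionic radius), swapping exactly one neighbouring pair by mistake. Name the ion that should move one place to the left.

Pb⁴⁺

Compare adjacent ions: Pb⁴⁺ and Tl³⁺ share 78 electrons; the higher nuclear charge on Pb (Z=82) contracts it more, so Pb⁴⁺ < Tl³⁺ — yet in this increasing list Tl³⁺ sits before Pb⁴⁺. Nothing else is reversed, so Pb⁴⁺ should move one place to the left.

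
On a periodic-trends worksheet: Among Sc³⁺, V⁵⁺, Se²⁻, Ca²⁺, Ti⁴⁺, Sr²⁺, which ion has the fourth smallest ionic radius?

Electron counts and nuclear charges: V⁵⁺ (Z=23, 18 e⁻), Ti⁴⁺ (Z=22, 18 e⁻), Sc³⁺ (Z=21, 18 e⁻), Ca²⁺ (Z=20, 18 e⁻), Sr²⁺ (Z=38, 36 e⁻), Se²⁻ (Z=34, 36 e⁻). V⁵⁺ < Ti⁴⁺ (both 18 e⁻, Z=23>22); Ti⁴⁺ < Sc³⁺ (isoelectronic, higher Z=22 is smaller); Sc³⁺ < Ca²⁺ (isoelectronic, higher Z=21 is smaller); Ca²⁺ < Sr²⁺ (same group, period 4 vs 5); Sr²⁺ < Se²⁻ (both 36 e⁻, Z=38>34).
Full ascending order: V⁵⁺ < Ti⁴⁺ < Sc³⁺ < Ca²⁺ < Sr²⁺ < Se²⁻. Counting from the smallest, position 4 is Ca²⁺.

Ca²⁺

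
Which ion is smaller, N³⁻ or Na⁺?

Na⁺

Each ion has 10 electrons. The ranking follows nuclear charge in reverse — greater Z gives a smaller radius. Na⁺ (Z=11), N³⁻ (Z=7).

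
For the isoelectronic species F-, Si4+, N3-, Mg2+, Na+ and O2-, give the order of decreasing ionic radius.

N3- > O2- > F- > Na+ > Mg2+ > Si4+

These species are isoelectronic with 10 electrons. The only difference is the number of protons: Si4+ (Z=14), Mg2+ (Z=12), Na+ (Z=11), F- (Z=9), O2- (Z=8), N3- (Z=7). The strongest nuclear pull (Si4+) gives the smallest ion.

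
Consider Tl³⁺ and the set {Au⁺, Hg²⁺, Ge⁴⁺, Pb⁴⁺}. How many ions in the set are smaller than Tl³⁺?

2

Ge⁴⁺ has 28 e⁻ (Z=32), Pb⁴⁺ has 78 e⁻ (Z=82), Tl³⁺ has 78 e⁻ (Z=81), Hg²⁺ has 78 e⁻ (Z=80), Au⁺ has 78 e⁻ (Z=79). Ge⁴⁺ < Pb⁴⁺ (same group, period 4 vs 6); Pb⁴⁺ < Tl³⁺ (isoelectronic, higher Z=82 is smaller); Tl³⁺ < Hg²⁺ (both 78 e⁻, Z=81>80); Hg²⁺ < Au⁺ (both 78 e⁻, Z=80>79).
Ordering all of them (including Tl³⁺) by radius gives Ge⁴⁺ < Pb⁴⁺ < Tl³⁺ < Hg²⁺ < Au⁺. That's 2.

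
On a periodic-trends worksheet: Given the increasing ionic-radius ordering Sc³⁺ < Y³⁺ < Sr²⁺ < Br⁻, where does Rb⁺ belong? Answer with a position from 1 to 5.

Sc³⁺ has 18 e⁻ (Z=21), Y³⁺ has 36 e⁻ (Z=39), Sr²⁺ has 36 e⁻ (Z=38), Rb⁺ has 36 e⁻ (Z=37), Br⁻ has 36 e⁻ (Z=35). Sc³⁺ < Y³⁺ (same group, 1 shell fewer); Y³⁺ < Sr²⁺ (isoelectronic, higher Z=39 is smaller); Sr²⁺ < Rb⁺ (isoelectronic, higher Z=38 is smaller); Rb⁺ < Br⁻ (isoelectronic, higher Z=37 is smaller).
The complete sequence is Sc³⁺ < Y³⁺ < Sr²⁺ < Rb⁺ < Br⁻. Rb⁺ sits at position 4.

4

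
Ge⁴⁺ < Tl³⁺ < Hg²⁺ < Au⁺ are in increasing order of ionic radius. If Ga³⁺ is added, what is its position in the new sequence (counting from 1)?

2

Electron counts and nuclear charges: Ge⁴⁺ (Z=32, 28 e⁻), Ga³⁺ (Z=31, 28 e⁻), Tl³⁺ (Z=81, 78 e⁻), Hg²⁺ (Z=80, 78 e⁻), Au⁺ (Z=79, 78 e⁻). Ge⁴⁺ < Ga³⁺ (isoelectronic, higher Z=32 is smaller); Ga³⁺ < Tl³⁺ (same group, period 4 vs 6); Tl³⁺ < Hg²⁺ (isoelectronic, higher Z=81 is smaller); Hg²⁺ < Au⁺ (both 78 e⁻, Z=80>79).
The complete sequence is Ge⁴⁺ < Ga³⁺ < Tl³⁺ < Hg²⁺ < Au⁺. Ga³⁺ sits at position 2.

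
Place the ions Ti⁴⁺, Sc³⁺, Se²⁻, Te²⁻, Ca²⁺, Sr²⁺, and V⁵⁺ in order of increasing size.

Work out protons and electrons: V⁵⁺: 18 e⁻, Z=23, Ti⁴⁺: 18 e⁻, Z=22, Sc³⁺: 18 e⁻, Z=21, Ca²⁺: 18 e⁻, Z=20, Sr²⁺: 36 e⁻, Z=38, Se²⁻: 36 e⁻, Z=34, Te²⁻: 54 e⁻, Z=52. V⁵⁺ < Ti⁴⁺ (isoelectronic, higher Z=23 is smaller); Ti⁴⁺ < Sc³⁺ (both 18 e⁻, Z=22>21); Sc³⁺ < Ca²⁺ (both 18 e⁻, Z=21>20); Ca²⁺ < Sr²⁺ (same group, period 4 vs 5); Sr²⁺ < Se²⁻ (isoelectronic, higher Z=38 is smaller); Se²⁻ < Te²⁻ (same group, 1 shell fewer).

V⁵⁺ < Ti⁴⁺ < Sc³⁺ < Ca²⁺ < Sr²⁺ < Se²⁻ < Te²⁻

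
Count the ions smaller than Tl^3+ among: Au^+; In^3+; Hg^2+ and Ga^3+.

2

First list Z and electron count for each: Ga^3+ has 28 e⁻ (Z=31), In^3+ has 46 e⁻ (Z=49), Tl^3+ has 78 e⁻ (Z=81), Hg^2+ has 78 e⁻ (Z=80), Au^+ has 78 e⁻ (Z=79). Ga^3+ < In^3+ (same group, 1 shell fewer); In^3+ < Tl^3+ (same group, period 5 vs 6); Tl^3+ < Hg^2+ (isoelectronic, higher Z=81 is smaller); Hg^2+ < Au^+ (isoelectronic, higher Z=80 is smaller).
Relative to Tl^3+, the ions that are smaller are Ga^3+, In^3+. That's 2.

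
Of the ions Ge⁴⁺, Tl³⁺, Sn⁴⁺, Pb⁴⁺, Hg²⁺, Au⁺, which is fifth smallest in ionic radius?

First list Z and electron count for each: Ge⁴⁺ (Z=32, 28 e⁻), Sn⁴⁺ (Z=50, 46 e⁻), Pb⁴⁺ (Z=82, 78 e⁻), Tl³⁺ (Z=81, 78 e⁻), Hg²⁺ (Z=80, 78 e⁻), Au⁺ (Z=79, 78 e⁻). Ge⁴⁺ < Sn⁴⁺ (same group, 1 shell fewer); Sn⁴⁺ < Pb⁴⁺ (same group, period 5 vs 6); Pb⁴⁺ < Tl³⁺ (both 78 e⁻, Z=82>81); Tl³⁺ < Hg²⁺ (isoelectronic, higher Z=81 is smaller); Hg²⁺ < Au⁺ (both 78 e⁻, Z=80>79).
So the order is Ge⁴⁺ < Sn⁴⁺ < Pb⁴⁺ < Tl³⁺ < Hg²⁺ < Au⁺; the 5th-smallest ion is Hg²⁺.

Hg²⁺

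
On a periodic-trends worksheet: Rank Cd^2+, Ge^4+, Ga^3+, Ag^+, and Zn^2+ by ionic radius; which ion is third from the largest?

Electron counts and nuclear charges: Ge^4+ has 28 e⁻ (Z=32), Ga^3+ has 28 e⁻ (Z=31), Zn^2+ has 28 e⁻ (Z=30), Cd^2+ has 46 e⁻ (Z=48), Ag^+ has 46 e⁻ (Z=47). Ge^4+ < Ga^3+ (both 28 e⁻, Z=32>31); Ga^3+ < Zn^2+ (both 28 e⁻, Z=31>30); Zn^2+ < Cd^2+ (same group, 1 shell fewer); Cd^2+ < Ag^+ (both 46 e⁻, Z=48>47).
Full ascending order: Ge^4+ < Ga^3+ < Zn^2+ < Cd^2+ < Ag^+. Counting from the largest, position 3 is Zn^2+.

Zn^2+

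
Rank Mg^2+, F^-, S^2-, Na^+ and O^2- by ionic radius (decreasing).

S^2- > O^2- > F^- > Na^+ > Mg^2+

Electron counts and nuclear charges: Mg^2+: 10 e⁻, Z=12, Na^+: 10 e⁻, Z=11, F^-: 10 e⁻, Z=9, O^2-: 10 e⁻, Z=8, S^2-: 18 e⁻, Z=16. Mg^2+ < Na^+ (isoelectronic, higher Z=12 is smaller); Na^+ < F^- (both 10 e⁻, Z=11>9); F^- < O^2- (isoelectronic, higher Z=9 is smaller); O^2- < S^2- (same group, 1 shell fewer).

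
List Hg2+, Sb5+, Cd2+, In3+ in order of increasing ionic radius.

Sb5+ < In3+ < Cd2+ < Hg2+

First list Z and electron count for each: Sb5+: 46 e⁻, Z=51, In3+: 46 e⁻, Z=49, Cd2+: 46 e⁻, Z=48, Hg2+: 78 e⁻, Z=80. Sb5+ < In3+ (isoelectronic, higher Z=51 is smaller); In3+ < Cd2+ (isoelectronic, higher Z=49 is smaller); Cd2+ < Hg2+ (same group, 1 shell fewer).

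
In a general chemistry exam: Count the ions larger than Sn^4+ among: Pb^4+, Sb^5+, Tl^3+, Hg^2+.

3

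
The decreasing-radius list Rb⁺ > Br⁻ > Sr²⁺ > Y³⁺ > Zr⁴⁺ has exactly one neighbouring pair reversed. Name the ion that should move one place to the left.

Br⁻

The pair Rb⁺, Br⁻ is the wrong way round — Rb⁺ and Br⁻ share 36 electrons; the higher nuclear charge on Rb (Z=37) contracts it more, so Rb⁺ < Br⁻. All other adjacent pairs agree with periodic trends, so Br⁻ is the misplaced ion.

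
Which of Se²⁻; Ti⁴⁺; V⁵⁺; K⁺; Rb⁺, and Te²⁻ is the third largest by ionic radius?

Rb⁺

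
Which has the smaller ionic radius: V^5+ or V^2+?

V^5+

Same element, different charge: the more highly charged cation has fewer electrons and a greater effective nuclear charge per electron, making V^5+ the smallest.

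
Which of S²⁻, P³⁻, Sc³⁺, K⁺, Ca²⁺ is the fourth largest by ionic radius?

All of these have 18 electrons (isoelectronic). With the same electron cloud, the ion with the most protons pulls it in tightest. Nuclear charges: Sc³⁺ (Z=21), Ca²⁺ (Z=20), K⁺ (Z=19), S²⁻ (Z=16), P³⁻ (Z=15). Highest Z is smallest.
So the order is Sc³⁺ < Ca²⁺ < K⁺ < S²⁻ < P³⁻; the 4th-largest ion is Ca²⁺.

Ca²⁺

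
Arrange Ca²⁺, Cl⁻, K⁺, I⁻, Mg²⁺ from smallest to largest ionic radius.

First list Z and electron count for each: Mg²⁺ has 10 e⁻ (Z=12), Ca²⁺ has 18 e⁻ (Z=20), K⁺ has 18 e⁻ (Z=19), Cl⁻ has 18 e⁻ (Z=17), I⁻ has 54 e⁻ (Z=53). Mg²⁺ < Ca²⁺ (same group, period 3 vs 4); Ca²⁺ < K⁺ (both 18 e⁻, Z=20>19); K⁺ < Cl⁻ (isoelectronic, higher Z=19 is smaller); Cl⁻ < I⁻ (same group, 2 shells fewer).

Mg²⁺ < Ca²⁺ < K⁺ < Cl⁻ < I⁻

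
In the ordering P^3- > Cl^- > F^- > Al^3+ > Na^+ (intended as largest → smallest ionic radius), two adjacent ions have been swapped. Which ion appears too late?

Na^+

Scanning neighbour by neighbour, only Al^3+/Na^+ violates a trend: Al^3+ and Na^+ share 10 electrons; the higher nuclear charge on Al (Z=13) contracts it more, so Al^3+ < Na^+. That makes Na^+ the one sitting a position late relative to where it belongs.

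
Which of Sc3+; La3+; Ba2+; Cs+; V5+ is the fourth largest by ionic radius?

Sc3+

Work out protons and electrons: V5+: 18 e⁻, Z=23, Sc3+: 18 e⁻, Z=21, La3+: 54 e⁻, Z=57, Ba2+: 54 e⁻, Z=56, Cs+: 54 e⁻, Z=55. V5+ < Sc3+ (both 18 e⁻, Z=23>21); Sc3+ < La3+ (same group, period 4 vs 6); La3+ < Ba2+ (both 54 e⁻, Z=57>56); Ba2+ < Cs+ (both 54 e⁻, Z=56>55).
Ordering: V5+ < Sc3+ < La3+ < Ba2+ < Cs+. The fourth largest is Sc3+.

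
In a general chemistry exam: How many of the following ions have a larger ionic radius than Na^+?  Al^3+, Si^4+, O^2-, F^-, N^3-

Each ion has 10 electrons. The ranking follows nuclear charge in reverse — greater Z gives a smaller radius. Si^4+ (Z=14), Al^3+ (Z=13), Na^+ (Z=11), F^- (Z=9), O^2- (Z=8), N^3- (Z=7).
Placing each against Na^+: smaller — Si^4+, Al^3+; larger — F^-, O^2-, N^3-. So 3 are larger.

3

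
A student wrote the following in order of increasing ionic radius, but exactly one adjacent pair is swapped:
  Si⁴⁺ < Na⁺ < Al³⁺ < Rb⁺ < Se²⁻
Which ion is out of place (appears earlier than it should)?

Na⁺

Check each adjacent pair. Na⁺ and Al³⁺ are reversed: both have 10 electrons but Z(Al)=13 > Z(Na)=11, so Al³⁺ should be the smaller of the two. No other neighbouring pair contradicts the periodic trends, so Na⁺ is the ion listed too early.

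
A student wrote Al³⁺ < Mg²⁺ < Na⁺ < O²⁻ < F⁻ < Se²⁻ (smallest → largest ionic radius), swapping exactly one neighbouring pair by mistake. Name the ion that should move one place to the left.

Check each adjacent pair. O²⁻ and F⁻ are reversed: F⁻ and O²⁻ share 10 electrons; the higher nuclear charge on F (Z=9) contracts it more, so F⁻ < O²⁻. No other neighbouring pair contradicts the periodic trends, so F⁻ is the ion listed too late.

F⁻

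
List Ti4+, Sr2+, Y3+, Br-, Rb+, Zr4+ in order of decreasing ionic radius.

Tabulating Z and e⁻: Ti4+ has 18 e⁻ (Z=22), Zr4+ has 36 e⁻ (Z=40), Y3+ has 36 e⁻ (Z=39), Sr2+ has 36 e⁻ (Z=38), Rb+ has 36 e⁻ (Z=37), Br- has 36 e⁻ (Z=35). Ti4+ < Zr4+ (same group, 1 shell fewer); Zr4+ < Y3+ (both 36 e⁻, Z=40>39); Y3+ < Sr2+ (isoelectronic, higher Z=39 is smaller); Sr2+ < Rb+ (isoelectronic, higher Z=38 is smaller); Rb+ < Br- (both 36 e⁻, Z=37>35).

Br- > Rb+ > Sr2+ > Y3+ > Zr4+ > Ti4+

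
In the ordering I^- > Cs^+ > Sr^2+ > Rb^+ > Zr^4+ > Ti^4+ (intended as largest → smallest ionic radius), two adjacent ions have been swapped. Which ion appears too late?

Rb^+

Compare adjacent ions: they are isoelectronic (36 e⁻) and Sr has more protons than Rb (38 vs 37), making Sr^2+ smaller — yet in this decreasing list Sr^2+ sits before Rb^+. Nothing else is reversed, so Rb^+ should move one place to the left.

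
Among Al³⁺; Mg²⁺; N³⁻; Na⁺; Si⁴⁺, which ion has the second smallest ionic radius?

Each ion has 10 electrons. The ranking follows nuclear charge in reverse — greater Z gives a smaller radius. Si⁴⁺ (Z=14), Al³⁺ (Z=13), Mg²⁺ (Z=12), Na⁺ (Z=11), N³⁻ (Z=7).
That gives Si⁴⁺ < Al³⁺ < Mg²⁺ < Na⁺ < N³⁻. From the smallest end, number 2 is Al³⁺.

Al³⁺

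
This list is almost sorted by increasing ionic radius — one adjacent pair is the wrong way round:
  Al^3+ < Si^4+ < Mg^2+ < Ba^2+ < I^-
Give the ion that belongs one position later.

Al^3+

Compare adjacent ions: they are isoelectronic (10 e⁻) and Si has more protons than Al (14 vs 13), making Si^4+ smaller — yet in this increasing list Al^3+ sits before Si^4+. Nothing else is reversed, so Al^3+ should move one place to the right.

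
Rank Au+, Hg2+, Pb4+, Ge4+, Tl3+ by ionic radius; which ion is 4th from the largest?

Pb4+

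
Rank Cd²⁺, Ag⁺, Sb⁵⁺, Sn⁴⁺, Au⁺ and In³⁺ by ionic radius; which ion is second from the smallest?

Electron counts and nuclear charges: Sb⁵⁺ (Z=51, 46 e⁻), Sn⁴⁺ (Z=50, 46 e⁻), In³⁺ (Z=49, 46 e⁻), Cd²⁺ (Z=48, 46 e⁻), Ag⁺ (Z=47, 46 e⁻), Au⁺ (Z=79, 78 e⁻). Sb⁵⁺ < Sn⁴⁺ (isoelectronic, higher Z=51 is smaller); Sn⁴⁺ < In³⁺ (both 46 e⁻, Z=50>49); In³⁺ < Cd²⁺ (both 46 e⁻, Z=49>48); Cd²⁺ < Ag⁺ (both 46 e⁻, Z=48>47); Ag⁺ < Au⁺ (same group, 1 shell fewer).
That gives Sb⁵⁺ < Sn⁴⁺ < In³⁺ < Cd²⁺ < Ag⁺ < Au⁺. From the smallest end, number 2 is Sn⁴⁺.

Sn⁴⁺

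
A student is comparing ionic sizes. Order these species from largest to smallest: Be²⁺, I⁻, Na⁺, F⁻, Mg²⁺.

I⁻ > F⁻ > Na⁺ > Mg²⁺ > Be²⁺

First list Z and electron count for each: Be²⁺ (Z=4, 2 e⁻), Mg²⁺ (Z=12, 10 e⁻), Na⁺ (Z=11, 10 e⁻), F⁻ (Z=9, 10 e⁻), I⁻ (Z=53, 54 e⁻). Be²⁺ < Mg²⁺ (same group, period 2 vs 3); Mg²⁺ < Na⁺ (both 10 e⁻, Z=12>11); Na⁺ < F⁻ (isoelectronic, higher Z=11 is smaller); F⁻ < I⁻ (same group, 3 shells fewer).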